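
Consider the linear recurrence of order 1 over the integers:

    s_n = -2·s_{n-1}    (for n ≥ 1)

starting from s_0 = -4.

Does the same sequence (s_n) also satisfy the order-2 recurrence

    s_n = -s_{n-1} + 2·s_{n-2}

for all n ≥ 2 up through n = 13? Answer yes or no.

Terms s_0..s_13: -4, 8, -16, 32, -64, 128, -256, 512, -1024, 2048, -4096, 8192, -16384, 32768
n=2: candidate gives -16, actual s_2 = -16 ✓
n=3: candidate gives 32, actual s_3 = 32 ✓
n=4: candidate gives -64, actual s_4 = -64 ✓
n=5: candidate gives 128, actual s_5 = 128 ✓
n=6: candidate gives -256, actual s_6 = -256 ✓
n=7: candidate gives 512, actual s_7 = 512 ✓
n=8: candidate gives -1024, actual s_8 = -1024 ✓
n=9: candidate gives 2048, actual s_9 = 2048 ✓
n=10: candidate gives -4096, actual s_10 = -4096 ✓
n=11: candidate gives 8192, actual s_11 = 8192 ✓
n=12: candidate gives -16384, actual s_12 = -16384 ✓
n=13: candidate gives 32768, actual s_13 = 32768 ✓

yes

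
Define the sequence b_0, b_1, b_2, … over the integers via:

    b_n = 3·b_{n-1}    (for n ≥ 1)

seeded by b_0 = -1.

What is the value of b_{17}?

-129140163

b_1 = 3·-1 = -3
b_2 = 3·-3 = -9
b_3 = 3·-9 = -27
b_4 = 3·-27 = -81
b_5 = 3·-81 = -243
b_6 = 3·-243 = -729
b_7 = 3·-729 = -2187
b_8 = 3·-2187 = -6561
b_9 = 3·-6561 = -19683
b_10 = 3·-19683 = -59049
b_11 = 3·-59049 = -177147
b_12 = 3·-177147 = -531441
b_13 = 3·-531441 = -1594323
b_14 = 3·-1594323 = -4782969
b_15 = 3·-4782969 = -14348907
b_16 = 3·-14348907 = -43046721
b_17 = 3·-43046721 = -129140163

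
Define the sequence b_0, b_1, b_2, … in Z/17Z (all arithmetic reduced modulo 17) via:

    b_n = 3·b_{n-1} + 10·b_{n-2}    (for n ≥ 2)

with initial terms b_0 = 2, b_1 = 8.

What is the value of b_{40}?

1

b_2 = 3·8 + 10·2 = 10
b_3 = 3·10 + 10·8 = 8
b_4 = 3·8 + 10·10 = 5
b_5 = 3·5 + 10·8 = 10
b_6 = 3·10 + 10·5 = 12
b_7 = 3·12 + 10·10 = 0
b_8 = 3·0 + 10·12 = 1
b_9 = 3·1 + 10·0 = 3
b_10 = 3·3 + 10·1 = 2
b_11 = 3·2 + 10·3 = 2
b_12 = 3·2 + 10·2 = 9
b_13 = 3·9 + 10·2 = 13
b_14 = 3·13 + 10·9 = 10
b_15 = 3·10 + 10·13 = 7
b_16 = 3·7 + 10·10 = 2
b_17 = 3·2 + 10·7 = 8
(b_16, b_17) = (2, 8) = (b_0, b_1), so the sequence has period 16.
40 ≡ 8 (mod 16), hence b_40 = b_8 = 1.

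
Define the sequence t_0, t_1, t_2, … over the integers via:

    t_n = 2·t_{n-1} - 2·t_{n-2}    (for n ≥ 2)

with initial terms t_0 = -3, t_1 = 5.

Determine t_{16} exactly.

t_2 = 2·5 + -2·-3 = 16
t_3 = 2·16 + -2·5 = 22
t_4 = 2·22 + -2·16 = 12
t_5 = 2·12 + -2·22 = -20
t_6 = 2·-20 + -2·12 = -64
t_7 = 2·-64 + -2·-20 = -88
t_8 = 2·-88 + -2·-64 = -48
t_9 = 2·-48 + -2·-88 = 80
t_10 = 2·80 + -2·-48 = 256
t_11 = 2·256 + -2·80 = 352
t_12 = 2·352 + -2·256 = 192
t_13 = 2·192 + -2·352 = -320
t_14 = 2·-320 + -2·192 = -1024
t_15 = 2·-1024 + -2·-320 = -1408
t_16 = 2·-1408 + -2·-1024 = -768

-768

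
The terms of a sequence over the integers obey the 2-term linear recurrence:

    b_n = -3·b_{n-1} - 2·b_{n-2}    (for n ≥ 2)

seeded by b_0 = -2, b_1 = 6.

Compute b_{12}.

-16382

b_2 = -3·6 + -2·-2 = -14
b_3 = -3·-14 + -2·6 = 30
b_4 = -3·30 + -2·-14 = -62
b_5 = -3·-62 + -2·30 = 126
b_6 = -3·126 + -2·-62 = -254
b_7 = -3·-254 + -2·126 = 510
b_8 = -3·510 + -2·-254 = -1022
b_9 = -3·-1022 + -2·510 = 2046
b_10 = -3·2046 + -2·-1022 = -4094
b_11 = -3·-4094 + -2·2046 = 8190
b_12 = -3·8190 + -2·-4094 = -16382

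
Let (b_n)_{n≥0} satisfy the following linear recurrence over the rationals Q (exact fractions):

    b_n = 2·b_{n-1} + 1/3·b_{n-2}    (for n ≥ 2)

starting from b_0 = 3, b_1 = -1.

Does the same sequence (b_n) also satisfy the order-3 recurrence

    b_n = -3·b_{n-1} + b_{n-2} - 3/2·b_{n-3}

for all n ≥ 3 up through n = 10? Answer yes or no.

no

Terms b_0..b_10: 3, -1, -1, -7/3, -5, -97/9, -209/9, -1351/27, -2911/27, -18817/81, -4505/9
n=3: candidate gives -5/2, actual b_3 = -7/3 ✗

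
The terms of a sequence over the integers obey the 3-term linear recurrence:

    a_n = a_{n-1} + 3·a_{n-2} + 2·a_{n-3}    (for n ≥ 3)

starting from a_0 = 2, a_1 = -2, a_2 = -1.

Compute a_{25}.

-2222149132

a_3 = 1·-1 + 3·-2 + 2·2 = -3
a_4 = 1·-3 + 3·-1 + 2·-2 = -10
a_5 = 1·-10 + 3·-3 + 2·-1 = -21
a_6 = 1·-21 + 3·-10 + 2·-3 = -57
a_7 = 1·-57 + 3·-21 + 2·-10 = -140
a_8 = 1·-140 + 3·-57 + 2·-21 = -353
a_9 = 1·-353 + 3·-140 + 2·-57 = -887
a_10 = 1·-887 + 3·-353 + 2·-140 = -2226
a_11 = 1·-2226 + 3·-887 + 2·-353 = -5593
a_12 = 1·-5593 + 3·-2226 + 2·-887 = -14045
a_13 = 1·-14045 + 3·-5593 + 2·-2226 = -35276
a_14 = 1·-35276 + 3·-14045 + 2·-5593 = -88597
a_15 = 1·-88597 + 3·-35276 + 2·-14045 = -222515
a_16 = 1·-222515 + 3·-88597 + 2·-35276 = -558858
a_17 = 1·-558858 + 3·-222515 + 2·-88597 = -1403597
a_18 = 1·-1403597 + 3·-558858 + 2·-222515 = -3525201
a_19 = 1·-3525201 + 3·-1403597 + 2·-558858 = -8853708
a_20 = 1·-8853708 + 3·-3525201 + 2·-1403597 = -22236505
a_21 = 1·-22236505 + 3·-8853708 + 2·-3525201 = -55848031
a_22 = 1·-55848031 + 3·-22236505 + 2·-8853708 = -140264962
a_23 = 1·-140264962 + 3·-55848031 + 2·-22236505 = -352282065
a_24 = 1·-352282065 + 3·-140264962 + 2·-55848031 = -884773013
a_25 = 1·-884773013 + 3·-352282065 + 2·-140264962 = -2222149132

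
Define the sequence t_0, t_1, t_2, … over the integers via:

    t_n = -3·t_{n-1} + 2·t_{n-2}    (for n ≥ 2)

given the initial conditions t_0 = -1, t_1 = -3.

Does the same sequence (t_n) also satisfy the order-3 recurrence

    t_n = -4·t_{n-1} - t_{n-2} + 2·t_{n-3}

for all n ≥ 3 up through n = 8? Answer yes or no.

yes

Terms t_0..t_8: -1, -3, 7, -27, 95, -339, 1207, -4299, 15311
n=3: candidate gives -27, actual t_3 = -27 ✓
n=4: candidate gives 95, actual t_4 = 95 ✓
n=5: candidate gives -339, actual t_5 = -339 ✓
n=6: candidate gives 1207, actual t_6 = 1207 ✓
n=7: candidate gives -4299, actual t_7 = -4299 ✓
n=8: candidate gives 15311, actual t_8 = 15311 ✓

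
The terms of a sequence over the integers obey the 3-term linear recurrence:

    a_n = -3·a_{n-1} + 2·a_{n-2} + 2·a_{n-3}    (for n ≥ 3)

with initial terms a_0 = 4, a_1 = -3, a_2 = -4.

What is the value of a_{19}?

a_3 = -3·-4 + 2·-3 + 2·4 = 14
a_4 = -3·14 + 2·-4 + 2·-3 = -56
a_5 = -3·-56 + 2·14 + 2·-4 = 188
a_6 = -3·188 + 2·-56 + 2·14 = -648
a_7 = -3·-648 + 2·188 + 2·-56 = 2208
a_8 = -3·2208 + 2·-648 + 2·188 = -7544
a_9 = -3·-7544 + 2·2208 + 2·-648 = 25752
a_10 = -3·25752 + 2·-7544 + 2·2208 = -87928
a_11 = -3·-87928 + 2·25752 + 2·-7544 = 300200
a_12 = -3·300200 + 2·-87928 + 2·25752 = -1024952
a_13 = -3·-1024952 + 2·300200 + 2·-87928 = 3499400
a_14 = -3·3499400 + 2·-1024952 + 2·300200 = -11947704
a_15 = -3·-11947704 + 2·3499400 + 2·-1024952 = 40792008
a_16 = -3·40792008 + 2·-11947704 + 2·3499400 = -139272632
a_17 = -3·-139272632 + 2·40792008 + 2·-11947704 = 475506504
a_18 = -3·475506504 + 2·-139272632 + 2·40792008 = -1623480760
a_19 = -3·-1623480760 + 2·475506504 + 2·-139272632 = 5542910024

5542910024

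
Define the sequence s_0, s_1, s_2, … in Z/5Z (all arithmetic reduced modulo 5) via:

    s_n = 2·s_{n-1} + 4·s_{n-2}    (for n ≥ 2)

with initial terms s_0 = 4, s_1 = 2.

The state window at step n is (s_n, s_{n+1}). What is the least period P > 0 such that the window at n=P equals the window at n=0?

n=0: window = (4, 2)
n=1: window = (2, 0)
n=2: window = (0, 3)
n=3: window = (3, 1)
n=4: window = (1, 4)
n=5: window = (4, 2)
window at n=5 equals window at n=0 → period = 5

5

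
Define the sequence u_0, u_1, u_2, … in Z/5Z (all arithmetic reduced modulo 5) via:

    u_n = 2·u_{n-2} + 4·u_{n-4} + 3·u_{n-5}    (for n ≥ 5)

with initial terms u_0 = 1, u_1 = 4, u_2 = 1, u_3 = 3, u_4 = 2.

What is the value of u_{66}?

u_5 = 0·2 + 2·3 + 0·1 + 4·4 + 3·1 = 0
u_6 = 0·0 + 2·2 + 0·3 + 4·1 + 3·4 = 0
u_7 = 0·0 + 2·0 + 0·2 + 4·3 + 3·1 = 0
u_8 = 0·0 + 2·0 + 0·0 + 4·2 + 3·3 = 2
u_9 = 0·2 + 2·0 + 0·0 + 4·0 + 3·2 = 1
u_10 = 0·1 + 2·2 + 0·0 + 4·0 + 3·0 = 4
u_11 = 0·4 + 2·1 + 0·2 + 4·0 + 3·0 = 2
u_12 = 0·2 + 2·4 + 0·1 + 4·2 + 3·0 = 1
u_13 = 0·1 + 2·2 + 0·4 + 4·1 + 3·2 = 4
u_14 = 0·4 + 2·1 + 0·2 + 4·4 + 3·1 = 1
u_15 = 0·1 + 2·4 + 0·1 + 4·2 + 3·4 = 3
u_16 = 0·3 + 2·1 + 0·4 + 4·1 + 3·2 = 2
(u_12, u_13, u_14, u_15, u_16) = (1, 4, 1, 3, 2) = (u_0, u_1, u_2, u_3, u_4), so the sequence has period 12.
66 ≡ 6 (mod 12), hence u_66 = u_6 = 0.

0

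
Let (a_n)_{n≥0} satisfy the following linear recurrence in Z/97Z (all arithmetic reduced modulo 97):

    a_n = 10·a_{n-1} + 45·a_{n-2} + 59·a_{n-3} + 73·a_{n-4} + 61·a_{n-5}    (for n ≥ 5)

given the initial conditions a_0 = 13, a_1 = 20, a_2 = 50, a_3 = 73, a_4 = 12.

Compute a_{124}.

a_5 = 10·12 + 45·73 + 59·50 + 73·20 + 61·13 = 72
a_6 = 10·72 + 45·12 + 59·73 + 73·50 + 61·20 = 58
a_7 = 10·58 + 45·72 + 59·12 + 73·73 + 61·50 = 6
a_8 = 10·6 + 45·58 + 59·72 + 73·12 + 61·73 = 25
a_9 = 10·25 + 45·6 + 59·58 + 73·72 + 61·12 = 36
a_10 = 10·36 + 45·25 + 59·6 + 73·58 + 61·72 = 86
Continuing the recurrence:
  a_11 = 74;  a_12 = 1;  a_13 = 54;  a_14 = 39;  a_15 = 44;  a_16 = 74
  a_17 = 3;  a_18 = 69;  a_19 = 15;  a_20 = 72;  a_21 = 14;  a_22 = 76
  a_23 = 78;  a_24 = 42;  a_25 = 54;  a_26 = 48;  a_27 = 4;  a_28 = 18
  a_29 = 93;  a_30 = 44;  a_31 = 80;  a_32 = 28;  a_33 = 7;  a_34 = 94
  a_35 = 82;  a_36 = 68;  a_37 = 10;  a_38 = 58;  a_39 = 78;  a_40 = 75
  a_41 = 47;  a_42 = 2;  a_43 = 78;  a_44 = 5;  a_45 = 44;  a_46 = 35
  a_47 = 2;  a_48 = 2;  a_49 = 66;  a_50 = 93;  a_51 = 91;  a_52 = 42
  a_53 = 4;  a_54 = 72;  a_55 = 77;  a_56 = 59;  a_57 = 2;  a_58 = 11
  a_59 = 17;  a_60 = 87;  a_61 = 15;  a_62 = 76;  a_63 = 41;  a_64 = 75
  a_65 = 95;  a_66 = 15;  a_67 = 86;  a_68 = 81;  a_69 = 3;  a_70 = 22
  a_71 = 8;  a_72 = 87;  a_73 = 25;  a_74 = 24;  a_75 = 82;  a_76 = 29
  a_77 = 15;  a_78 = 64;  a_79 = 0;  a_80 = 20;  a_81 = 50;  a_82 = 3
  a_83 = 89;  a_84 = 3;  a_85 = 61;  a_86 = 50;  a_87 = 14;  a_88 = 94
  a_89 = 38;  a_90 = 3;  a_91 = 9;  a_92 = 95;  a_93 = 49;  a_94 = 73
  a_95 = 68;  a_96 = 81;  a_97 = 89;  a_98 = 84;  a_99 = 29;  a_100 = 79
  a_101 = 59;  a_102 = 54;  a_103 = 62;  a_104 = 2;  a_105 = 87;  a_106 = 34
  a_107 = 68;  a_108 = 19;  a_109 = 89;  a_110 = 63;  a_111 = 87;  a_112 = 38
  a_113 = 51;  a_114 = 18;  a_115 = 70;  a_116 = 87;  a_117 = 65;  a_118 = 25
  a_119 = 63;  a_120 = 12;  a_121 = 29;  a_122 = 55
a_123 = 10·55 + 45·29 + 59·12 + 73·63 + 61·25 = 54
a_124 = 10·54 + 45·55 + 59·29 + 73·12 + 61·63 = 36

36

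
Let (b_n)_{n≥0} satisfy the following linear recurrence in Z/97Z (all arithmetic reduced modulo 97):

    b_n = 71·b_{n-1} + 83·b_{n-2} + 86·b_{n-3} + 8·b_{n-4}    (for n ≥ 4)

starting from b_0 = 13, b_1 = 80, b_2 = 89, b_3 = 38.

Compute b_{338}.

b_4 = 71·38 + 83·89 + 86·80 + 8·13 = 94
b_5 = 71·94 + 83·38 + 86·89 + 8·80 = 80
b_6 = 71·80 + 83·94 + 86·38 + 8·89 = 2
b_7 = 71·2 + 83·80 + 86·94 + 8·38 = 38
b_8 = 71·38 + 83·2 + 86·80 + 8·94 = 20
b_9 = 71·20 + 83·38 + 86·2 + 8·80 = 51
Continuing the recurrence:
  b_10 = 29;  b_11 = 71;  b_12 = 63;  b_13 = 76;  b_14 = 85;  b_15 = 93
  b_16 = 37;  b_17 = 28;  b_18 = 60;  b_19 = 34;  b_20 = 10;  b_21 = 89
  b_22 = 77;  b_23 = 18;  b_24 = 77;  b_25 = 36;  b_26 = 53;  b_27 = 34
  b_28 = 49;  b_29 = 89;  b_30 = 57;  b_31 = 12;  b_32 = 49;  b_33 = 1
  b_34 = 0;  b_35 = 28;  b_36 = 41;  b_37 = 5;  b_38 = 55;  b_39 = 19
  b_40 = 76;  b_41 = 6;  b_42 = 78;  b_43 = 17;  b_44 = 75;  b_45 = 9
  b_46 = 26;  b_47 = 61;  b_48 = 6;  b_49 = 37;  b_50 = 43;  b_51 = 47
  b_52 = 48;  b_53 = 51;  b_54 = 60;  b_55 = 96;  b_56 = 76;  b_57 = 17
  b_58 = 52;  b_59 = 88;  b_60 = 24;  b_61 = 36;  b_62 = 19;  b_63 = 24
  b_64 = 70;  b_65 = 57;  b_66 = 45;  b_67 = 73;  b_68 = 24;  b_69 = 61
  b_70 = 60;  b_71 = 40;  b_72 = 66;  b_73 = 74;  b_74 = 5;  b_75 = 77
  b_76 = 67;  b_77 = 45;  b_78 = 92;  b_79 = 58;  b_80 = 58;  b_81 = 35
  b_82 = 25;  b_83 = 44;  b_84 = 40;  b_85 = 95;  b_86 = 81;  b_87 = 65
  b_88 = 40;  b_89 = 53;  b_90 = 32;  b_91 = 58;  b_92 = 12;  b_93 = 15
  b_94 = 30;  b_95 = 21;  b_96 = 32;  b_97 = 22;  b_98 = 56;  b_99 = 89
  b_100 = 20;  b_101 = 25;  b_102 = 91;  b_103 = 7;  b_104 = 78;  b_105 = 80
  b_106 = 1;  b_107 = 89;  b_108 = 35;  b_109 = 25;  b_110 = 23;  b_111 = 58
  b_112 = 18;  b_113 = 25;  b_114 = 2;  b_115 = 58;  b_116 = 79;  b_117 = 28
  b_118 = 66;  b_119 = 9;  b_120 = 39;  b_121 = 7;  b_122 = 89;  b_123 = 44
  b_124 = 76;  b_125 = 74;  b_126 = 53;  b_127 = 12;  b_128 = 1;  b_129 = 9
  b_130 = 44;  b_131 = 76;  b_132 = 33;  b_133 = 91;  b_134 = 83;  b_135 = 14
  b_136 = 65;  b_137 = 63;  b_138 = 96;  b_139 = 93;  b_140 = 42;  b_141 = 61
  b_142 = 93;  b_143 = 17;  b_144 = 55;  b_145 = 28;  b_146 = 29;  b_147 = 34
  b_148 = 6;  b_149 = 49;  b_150 = 52;  b_151 = 11;  b_152 = 47;  b_153 = 93
  b_154 = 32;  b_155 = 56;  b_156 = 68;  b_157 = 71;  b_158 = 43;  b_159 = 13
  b_160 = 84;  b_161 = 57;  b_162 = 65;  b_163 = 87;  b_164 = 74;  b_165 = 91
  b_166 = 41;  b_167 = 64;  b_168 = 69;  b_169 = 12;  b_170 = 92;  b_171 = 6
  b_172 = 43;  b_173 = 16;  b_174 = 40;  b_175 = 57;  b_176 = 66;  b_177 = 84
  b_178 = 77;  b_179 = 44;  b_180 = 1;  b_181 = 56;  b_182 = 20;  b_183 = 7
  b_184 = 94;  b_185 = 14;  b_186 = 52;  b_187 = 93;  b_188 = 71;  b_189 = 78
  b_190 = 57;  b_191 = 8;  b_192 = 62;  b_193 = 19;  b_194 = 73;  b_195 = 31
  b_196 = 11;  b_197 = 84;  b_198 = 39;  b_199 = 71;  b_200 = 70;  b_201 = 48
  b_202 = 19;  b_203 = 87;  b_204 = 26;  b_205 = 27;  b_206 = 69;  b_207 = 81
  b_208 = 40;  b_209 = 96;  b_210 = 0;  b_211 = 28;  b_212 = 88;  b_213 = 28
  b_214 = 60;  b_215 = 20;  b_216 = 6;  b_217 = 1;  b_218 = 53;  b_219 = 60
  b_220 = 63;  b_221 = 51;  b_222 = 78;  b_223 = 52;  b_224 = 21;  b_225 = 22
  b_226 = 59;  b_227 = 89;  b_228 = 84;  b_229 = 74;  b_230 = 79;  b_231 = 93
  b_232 = 20;  b_233 = 35;  b_234 = 68;  b_235 = 12;  b_236 = 63;  b_237 = 54
  b_238 = 66;  b_239 = 35;  b_240 = 16;  b_241 = 61;  b_242 = 79;  b_243 = 9
  b_244 = 57;  b_245 = 48;  b_246 = 39;  b_247 = 87;  b_248 = 30;  b_249 = 91
  b_250 = 61;  b_251 = 28;  b_252 = 82;  b_253 = 55;  b_254 = 27;  b_255 = 81
  b_256 = 89;  b_257 = 90;  b_258 = 7;  b_259 = 70;  b_260 = 35;  b_261 = 14
  b_262 = 81;  b_263 = 7;  b_264 = 71;  b_265 = 90;  b_266 = 50;  b_267 = 13
  b_268 = 92;  b_269 = 21;  b_270 = 72;  b_271 = 30;  b_272 = 75;  b_273 = 13
  b_274 = 22;  b_275 = 19;  b_276 = 43;  b_277 = 30;  b_278 = 40;  b_279 = 62
  b_280 = 73;  b_281 = 41;  b_282 = 72;  b_283 = 60;  b_284 = 87;  b_285 = 23
  b_286 = 40;  b_287 = 4;  b_288 = 70;  b_289 = 2;  b_290 = 20;  b_291 = 72
  b_292 = 35;  b_293 = 12;  b_294 = 21;  b_295 = 59;  b_296 = 66;  b_297 = 39
  b_298 = 6;  b_299 = 14;  b_300 = 39;  b_301 = 6;  b_302 = 65;  b_303 = 43
  b_304 = 61;  b_305 = 55;  b_306 = 91;  b_307 = 29;  b_308 = 86;  b_309 = 95
  b_310 = 33;  b_311 = 8;  b_312 = 40;  b_313 = 21;  b_314 = 40;  b_315 = 36
  b_316 = 48;  b_317 = 13;  b_318 = 78;  b_319 = 72;  b_320 = 90;  b_321 = 69
  b_322 = 76;  b_323 = 39;  b_324 = 17;  b_325 = 86;  b_326 = 33;  b_327 = 3
  b_328 = 8;  b_329 = 75;  b_330 = 12;  b_331 = 29;  b_332 = 63;  b_333 = 73
  b_334 = 4;  b_335 = 62;  b_336 = 70
b_337 = 71·70 + 83·62 + 86·4 + 8·73 = 83
b_338 = 71·83 + 83·70 + 86·62 + 8·4 = 92

92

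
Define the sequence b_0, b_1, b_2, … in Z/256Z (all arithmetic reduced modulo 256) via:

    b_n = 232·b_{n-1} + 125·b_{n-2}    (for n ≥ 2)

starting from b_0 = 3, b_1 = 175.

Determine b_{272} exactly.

163

b_2 = 232·175 + 125·3 = 15
b_3 = 232·15 + 125·175 = 11
b_4 = 232·11 + 125·15 = 75
b_5 = 232·75 + 125·11 = 87
b_6 = 232·87 + 125·75 = 119
b_7 = 232·119 + 125·87 = 83
b_8 = 232·83 + 125·119 = 83
b_9 = 232·83 + 125·83 = 191
b_10 = 232·191 + 125·83 = 159
b_11 = 232·159 + 125·191 = 91
b_12 = 232·91 + 125·159 = 27
b_13 = 232·27 + 125·91 = 231
b_14 = 232·231 + 125·27 = 135
b_15 = 232·135 + 125·231 = 35
b_16 = 232·35 + 125·135 = 163
b_17 = 232·163 + 125·35 = 207
b_18 = 232·207 + 125·163 = 47
b_19 = 232·47 + 125·207 = 171
b_20 = 232·171 + 125·47 = 235
b_21 = 232·235 + 125·171 = 119
b_22 = 232·119 + 125·235 = 151
b_23 = 232·151 + 125·119 = 243
b_24 = 232·243 + 125·151 = 243
b_25 = 232·243 + 125·243 = 223
b_26 = 232·223 + 125·243 = 191
b_27 = 232·191 + 125·223 = 251
b_28 = 232·251 + 125·191 = 187
b_29 = 232·187 + 125·251 = 7
b_30 = 232·7 + 125·187 = 167
b_31 = 232·167 + 125·7 = 195
b_32 = 232·195 + 125·167 = 67
b_33 = 232·67 + 125·195 = 239
b_34 = 232·239 + 125·67 = 79
b_35 = 232·79 + 125·239 = 75
b_36 = 232·75 + 125·79 = 139
b_37 = 232·139 + 125·75 = 151
b_38 = 232·151 + 125·139 = 183
b_39 = 232·183 + 125·151 = 147
b_40 = 232·147 + 125·183 = 147
b_41 = 232·147 + 125·147 = 255
b_42 = 232·255 + 125·147 = 223
b_43 = 232·223 + 125·255 = 155
b_44 = 232·155 + 125·223 = 91
b_45 = 232·91 + 125·155 = 39
b_46 = 232·39 + 125·91 = 199
b_47 = 232·199 + 125·39 = 99
b_48 = 232·99 + 125·199 = 227
b_49 = 232·227 + 125·99 = 15
b_50 = 232·15 + 125·227 = 111
b_51 = 232·111 + 125·15 = 235
b_52 = 232·235 + 125·111 = 43
b_53 = 232·43 + 125·235 = 183
b_54 = 232·183 + 125·43 = 215
b_55 = 232·215 + 125·183 = 51
b_56 = 232·51 + 125·215 = 51
b_57 = 232·51 + 125·51 = 31
b_58 = 232·31 + 125·51 = 255
b_59 = 232·255 + 125·31 = 59
b_60 = 232·59 + 125·255 = 251
b_61 = 232·251 + 125·59 = 71
b_62 = 232·71 + 125·251 = 231
b_63 = 232·231 + 125·71 = 3
b_64 = 232·3 + 125·231 = 131
b_65 = 232·131 + 125·3 = 47
b_66 = 232·47 + 125·131 = 143
b_67 = 232·143 + 125·47 = 139
b_68 = 232·139 + 125·143 = 203
b_69 = 232·203 + 125·139 = 215
b_70 = 232·215 + 125·203 = 247
b_71 = 232·247 + 125·215 = 211
b_72 = 232·211 + 125·247 = 211
b_73 = 232·211 + 125·211 = 63
b_74 = 232·63 + 125·211 = 31
b_75 = 232·31 + 125·63 = 219
b_76 = 232·219 + 125·31 = 155
b_77 = 232·155 + 125·219 = 103
b_78 = 232·103 + 125·155 = 7
b_79 = 232·7 + 125·103 = 163
b_80 = 232·163 + 125·7 = 35
b_81 = 232·35 + 125·163 = 79
b_82 = 232·79 + 125·35 = 175
b_83 = 232·175 + 125·79 = 43
b_84 = 232·43 + 125·175 = 107
b_85 = 232·107 + 125·43 = 247
b_86 = 232·247 + 125·107 = 23
b_87 = 232·23 + 125·247 = 115
b_88 = 232·115 + 125·23 = 115
b_89 = 232·115 + 125·115 = 95
b_90 = 232·95 + 125·115 = 63
b_91 = 232·63 + 125·95 = 123
b_92 = 232·123 + 125·63 = 59
b_93 = 232·59 + 125·123 = 135
b_94 = 232·135 + 125·59 = 39
b_95 = 232·39 + 125·135 = 67
b_96 = 232·67 + 125·39 = 195
b_97 = 232·195 + 125·67 = 111
b_98 = 232·111 + 125·195 = 207
b_99 = 232·207 + 125·111 = 203
b_100 = 232·203 + 125·207 = 11
b_101 = 232·11 + 125·203 = 23
b_102 = 232·23 + 125·11 = 55
b_103 = 232·55 + 125·23 = 19
b_104 = 232·19 + 125·55 = 19
b_105 = 232·19 + 125·19 = 127
b_106 = 232·127 + 125·19 = 95
b_107 = 232·95 + 125·127 = 27
b_108 = 232·27 + 125·95 = 219
b_109 = 232·219 + 125·27 = 167
b_110 = 232·167 + 125·219 = 71
b_111 = 232·71 + 125·167 = 227
b_112 = 232·227 + 125·71 = 99
b_113 = 232·99 + 125·227 = 143
b_114 = 232·143 + 125·99 = 239
b_115 = 232·239 + 125·143 = 107
b_116 = 232·107 + 125·239 = 171
b_117 = 232·171 + 125·107 = 55
b_118 = 232·55 + 125·171 = 87
b_119 = 232·87 + 125·55 = 179
b_120 = 232·179 + 125·87 = 179
b_121 = 232·179 + 125·179 = 159
b_122 = 232·159 + 125·179 = 127
b_123 = 232·127 + 125·159 = 187
b_124 = 232·187 + 125·127 = 123
b_125 = 232·123 + 125·187 = 199
b_126 = 232·199 + 125·123 = 103
b_127 = 232·103 + 125·199 = 131
b_128 = 232·131 + 125·103 = 3
b_129 = 232·3 + 125·131 = 175
(b_128, b_129) = (3, 175) = (b_0, b_1), so the sequence has period 128.
272 ≡ 16 (mod 128), hence b_272 = b_16 = 163.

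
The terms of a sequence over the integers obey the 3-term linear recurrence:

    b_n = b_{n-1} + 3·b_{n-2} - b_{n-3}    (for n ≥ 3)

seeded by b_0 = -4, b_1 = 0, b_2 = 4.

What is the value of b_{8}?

428

b_3 = 1·4 + 3·0 + -1·-4 = 8
b_4 = 1·8 + 3·4 + -1·0 = 20
b_5 = 1·20 + 3·8 + -1·4 = 40
b_6 = 1·40 + 3·20 + -1·8 = 92
b_7 = 1·92 + 3·40 + -1·20 = 192
b_8 = 1·192 + 3·92 + -1·40 = 428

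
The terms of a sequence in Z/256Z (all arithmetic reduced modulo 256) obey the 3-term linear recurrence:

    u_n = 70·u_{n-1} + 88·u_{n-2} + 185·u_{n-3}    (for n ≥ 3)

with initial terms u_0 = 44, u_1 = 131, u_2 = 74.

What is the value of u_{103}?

131

u_3 = 70·74 + 88·131 + 185·44 = 16
u_4 = 70·16 + 88·74 + 185·131 = 123
u_5 = 70·123 + 88·16 + 185·74 = 156
u_6 = 70·156 + 88·123 + 185·16 = 128
u_7 = 70·128 + 88·156 + 185·123 = 131
u_8 = 70·131 + 88·128 + 185·156 = 142
u_9 = 70·142 + 88·131 + 185·128 = 92
u_10 = 70·92 + 88·142 + 185·131 = 163
u_11 = 70·163 + 88·92 + 185·142 = 208
u_12 = 70·208 + 88·163 + 185·92 = 100
u_13 = 70·100 + 88·208 + 185·163 = 163
u_14 = 70·163 + 88·100 + 185·208 = 66
u_15 = 70·66 + 88·163 + 185·100 = 88
u_16 = 70·88 + 88·66 + 185·163 = 139
u_17 = 70·139 + 88·88 + 185·66 = 244
u_18 = 70·244 + 88·139 + 185·88 = 24
u_19 = 70·24 + 88·244 + 185·139 = 227
u_20 = 70·227 + 88·24 + 185·244 = 166
u_21 = 70·166 + 88·227 + 185·24 = 196
u_22 = 70·196 + 88·166 + 185·227 = 179
u_23 = 70·179 + 88·196 + 185·166 = 72
u_24 = 70·72 + 88·179 + 185·196 = 220
u_25 = 70·220 + 88·72 + 185·179 = 67
u_26 = 70·67 + 88·220 + 185·72 = 250
u_27 = 70·250 + 88·67 + 185·220 = 96
u_28 = 70·96 + 88·250 + 185·67 = 155
u_29 = 70·155 + 88·96 + 185·250 = 12
u_30 = 70·12 + 88·155 + 185·96 = 240
u_31 = 70·240 + 88·12 + 185·155 = 195
u_32 = 70·195 + 88·240 + 185·12 = 126
u_33 = 70·126 + 88·195 + 185·240 = 236
u_34 = 70·236 + 88·126 + 185·195 = 195
u_35 = 70·195 + 88·236 + 185·126 = 128
u_36 = 70·128 + 88·195 + 185·236 = 148
u_37 = 70·148 + 88·128 + 185·195 = 99
u_38 = 70·99 + 88·148 + 185·128 = 114
u_39 = 70·114 + 88·99 + 185·148 = 40
u_40 = 70·40 + 88·114 + 185·99 = 171
u_41 = 70·171 + 88·40 + 185·114 = 228
u_42 = 70·228 + 88·171 + 185·40 = 8
u_43 = 70·8 + 88·228 + 185·171 = 35
u_44 = 70·35 + 88·8 + 185·228 = 22
u_45 = 70·22 + 88·35 + 185·8 = 212
u_46 = 70·212 + 88·22 + 185·35 = 211
u_47 = 70·211 + 88·212 + 185·22 = 120
u_48 = 70·120 + 88·211 + 185·212 = 140
u_49 = 70·140 + 88·120 + 185·211 = 3
u_50 = 70·3 + 88·140 + 185·120 = 170
u_51 = 70·170 + 88·3 + 185·140 = 176
u_52 = 70·176 + 88·170 + 185·3 = 187
u_53 = 70·187 + 88·176 + 185·170 = 124
u_54 = 70·124 + 88·187 + 185·176 = 96
u_55 = 70·96 + 88·124 + 185·187 = 3
u_56 = 70·3 + 88·96 + 185·124 = 110
u_57 = 70·110 + 88·3 + 185·96 = 124
u_58 = 70·124 + 88·110 + 185·3 = 227
u_59 = 70·227 + 88·124 + 185·110 = 48
u_60 = 70·48 + 88·227 + 185·124 = 196
u_61 = 70·196 + 88·48 + 185·227 = 35
u_62 = 70·35 + 88·196 + 185·48 = 162
u_63 = 70·162 + 88·35 + 185·196 = 248
u_64 = 70·248 + 88·162 + 185·35 = 203
u_65 = 70·203 + 88·248 + 185·162 = 212
u_66 = 70·212 + 88·203 + 185·248 = 248
u_67 = 70·248 + 88·212 + 185·203 = 99
u_68 = 70·99 + 88·248 + 185·212 = 134
u_69 = 70·134 + 88·99 + 185·248 = 228
u_70 = 70·228 + 88·134 + 185·99 = 243
u_71 = 70·243 + 88·228 + 185·134 = 168
u_72 = 70·168 + 88·243 + 185·228 = 60
u_73 = 70·60 + 88·168 + 185·243 = 195
u_74 = 70·195 + 88·60 + 185·168 = 90
u_75 = 70·90 + 88·195 + 185·60 = 0
u_76 = 70·0 + 88·90 + 185·195 = 219
u_77 = 70·219 + 88·0 + 185·90 = 236
u_78 = 70·236 + 88·219 + 185·0 = 208
u_79 = 70·208 + 88·236 + 185·219 = 67
u_80 = 70·67 + 88·208 + 185·236 = 94
u_81 = 70·94 + 88·67 + 185·208 = 12
u_82 = 70·12 + 88·94 + 185·67 = 3
u_83 = 70·3 + 88·12 + 185·94 = 224
u_84 = 70·224 + 88·3 + 185·12 = 244
u_85 = 70·244 + 88·224 + 185·3 = 227
u_86 = 70·227 + 88·244 + 185·224 = 210
u_87 = 70·210 + 88·227 + 185·244 = 200
u_88 = 70·200 + 88·210 + 185·227 = 235
u_89 = 70·235 + 88·200 + 185·210 = 196
u_90 = 70·196 + 88·235 + 185·200 = 232
u_91 = 70·232 + 88·196 + 185·235 = 163
u_92 = 70·163 + 88·232 + 185·196 = 246
u_93 = 70·246 + 88·163 + 185·232 = 244
u_94 = 70·244 + 88·246 + 185·163 = 19
u_95 = 70·19 + 88·244 + 185·246 = 216
u_96 = 70·216 + 88·19 + 185·244 = 236
u_97 = 70·236 + 88·216 + 185·19 = 131
u_98 = 70·131 + 88·236 + 185·216 = 10
u_99 = 70·10 + 88·131 + 185·236 = 80
u_100 = 70·80 + 88·10 + 185·131 = 251
u_101 = 70·251 + 88·80 + 185·10 = 92
u_102 = 70·92 + 88·251 + 185·80 = 64
u_103 = 70·64 + 88·92 + 185·251 = 131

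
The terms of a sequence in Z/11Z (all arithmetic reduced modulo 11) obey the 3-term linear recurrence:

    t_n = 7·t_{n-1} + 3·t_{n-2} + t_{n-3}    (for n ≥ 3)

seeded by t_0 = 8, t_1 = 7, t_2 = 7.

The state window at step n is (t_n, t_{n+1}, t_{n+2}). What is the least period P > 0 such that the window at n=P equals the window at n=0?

10

n=0: window = (8, 7, 7)
n=1: window = (7, 7, 1)
n=2: window = (7, 1, 2)
n=3: window = (1, 2, 2)
n=4: window = (2, 2, 10)
n=5: window = (2, 10, 1)
n=6: window = (10, 1, 6)
n=7: window = (1, 6, 0)
n=8: window = (6, 0, 8)
n=9: window = (0, 8, 7)
n=10: window = (8, 7, 7)
window at n=10 equals window at n=0 → period = 10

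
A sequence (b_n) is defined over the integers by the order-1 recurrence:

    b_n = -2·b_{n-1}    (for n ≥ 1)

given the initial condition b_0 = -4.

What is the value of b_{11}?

b_1 = -2·-4 = 8
b_2 = -2·8 = -16
b_3 = -2·-16 = 32
b_4 = -2·32 = -64
b_5 = -2·-64 = 128
b_6 = -2·128 = -256
b_7 = -2·-256 = 512
b_8 = -2·512 = -1024
b_9 = -2·-1024 = 2048
b_10 = -2·2048 = -4096
b_11 = -2·-4096 = 8192

8192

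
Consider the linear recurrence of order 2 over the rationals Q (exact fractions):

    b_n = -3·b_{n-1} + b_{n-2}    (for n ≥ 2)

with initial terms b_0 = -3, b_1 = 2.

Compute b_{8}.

-11421

b_2 = -3·2 + 1·-3 = -9
b_3 = -3·-9 + 1·2 = 29
b_4 = -3·29 + 1·-9 = -96
b_5 = -3·-96 + 1·29 = 317
b_6 = -3·317 + 1·-96 = -1047
b_7 = -3·-1047 + 1·317 = 3458
b_8 = -3·3458 + 1·-1047 = -11421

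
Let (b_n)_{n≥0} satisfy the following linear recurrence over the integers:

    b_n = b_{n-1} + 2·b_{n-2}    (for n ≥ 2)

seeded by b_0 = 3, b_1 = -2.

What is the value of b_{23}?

b_2 = 1·-2 + 2·3 = 4
b_3 = 1·4 + 2·-2 = 0
b_4 = 1·0 + 2·4 = 8
b_5 = 1·8 + 2·0 = 8
b_6 = 1·8 + 2·8 = 24
b_7 = 1·24 + 2·8 = 40
b_8 = 1·40 + 2·24 = 88
b_9 = 1·88 + 2·40 = 168
b_10 = 1·168 + 2·88 = 344
b_11 = 1·344 + 2·168 = 680
b_12 = 1·680 + 2·344 = 1368
b_13 = 1·1368 + 2·680 = 2728
b_14 = 1·2728 + 2·1368 = 5464
b_15 = 1·5464 + 2·2728 = 10920
b_16 = 1·10920 + 2·5464 = 21848
b_17 = 1·21848 + 2·10920 = 43688
b_18 = 1·43688 + 2·21848 = 87384
b_19 = 1·87384 + 2·43688 = 174760
b_20 = 1·174760 + 2·87384 = 349528
b_21 = 1·349528 + 2·174760 = 699048
b_22 = 1·699048 + 2·349528 = 1398104
b_23 = 1·1398104 + 2·699048 = 2796200

2796200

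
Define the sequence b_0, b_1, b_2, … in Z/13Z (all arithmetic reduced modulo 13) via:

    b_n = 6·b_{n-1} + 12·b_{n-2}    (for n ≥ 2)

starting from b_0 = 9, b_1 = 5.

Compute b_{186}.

b_2 = 6·5 + 12·9 = 8
b_3 = 6·8 + 12·5 = 4
b_4 = 6·4 + 12·8 = 3
b_5 = 6·3 + 12·4 = 1
b_6 = 6·1 + 12·3 = 3
b_7 = 6·3 + 12·1 = 4
b_8 = 6·4 + 12·3 = 8
b_9 = 6·8 + 12·4 = 5
b_10 = 6·5 + 12·8 = 9
b_11 = 6·9 + 12·5 = 10
b_12 = 6·10 + 12·9 = 12
b_13 = 6·12 + 12·10 = 10
b_14 = 6·10 + 12·12 = 9
b_15 = 6·9 + 12·10 = 5
(b_14, b_15) = (9, 5) = (b_0, b_1), so the sequence has period 14.
186 ≡ 4 (mod 14), hence b_186 = b_4 = 3.

3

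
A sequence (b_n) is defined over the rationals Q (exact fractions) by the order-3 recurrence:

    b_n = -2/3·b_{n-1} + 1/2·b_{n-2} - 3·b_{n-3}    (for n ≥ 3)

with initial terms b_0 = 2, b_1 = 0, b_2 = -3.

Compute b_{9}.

-15565/729

b_3 = -2/3·-3 + 1/2·0 + -3·2 = -4
b_4 = -2/3·-4 + 1/2·-3 + -3·0 = 7/6
b_5 = -2/3·7/6 + 1/2·-4 + -3·-3 = 56/9
b_6 = -2/3·56/9 + 1/2·7/6 + -3·-4 = 911/108
b_7 = -2/3·911/108 + 1/2·56/9 + -3·7/6 = -487/81
b_8 = -2/3·-487/81 + 1/2·911/108 + -3·56/9 = -20297/1944
b_9 = -2/3·-20297/1944 + 1/2·-487/81 + -3·911/108 = -15565/729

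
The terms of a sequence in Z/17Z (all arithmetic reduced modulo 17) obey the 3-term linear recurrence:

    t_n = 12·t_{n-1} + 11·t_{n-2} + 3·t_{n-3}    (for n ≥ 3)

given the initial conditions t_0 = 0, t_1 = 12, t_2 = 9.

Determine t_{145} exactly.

t_3 = 12·9 + 11·12 + 3·0 = 2
t_4 = 12·2 + 11·9 + 3·12 = 6
t_5 = 12·6 + 11·2 + 3·9 = 2
t_6 = 12·2 + 11·6 + 3·2 = 11
t_7 = 12·11 + 11·2 + 3·6 = 2
t_8 = 12·2 + 11·11 + 3·2 = 15
t_9 = 12·15 + 11·2 + 3·11 = 14
t_10 = 12·14 + 11·15 + 3·2 = 16
t_11 = 12·16 + 11·14 + 3·15 = 0
t_12 = 12·0 + 11·16 + 3·14 = 14
t_13 = 12·14 + 11·0 + 3·16 = 12
t_14 = 12·12 + 11·14 + 3·0 = 9
t_15 = 12·9 + 11·12 + 3·14 = 10
t_16 = 12·10 + 11·9 + 3·12 = 0
t_17 = 12·0 + 11·10 + 3·9 = 1
t_18 = 12·1 + 11·0 + 3·10 = 8
t_19 = 12·8 + 11·1 + 3·0 = 5
t_20 = 12·5 + 11·8 + 3·1 = 15
t_21 = 12·15 + 11·5 + 3·8 = 4
t_22 = 12·4 + 11·15 + 3·5 = 7
t_23 = 12·7 + 11·4 + 3·15 = 3
t_24 = 12·3 + 11·7 + 3·4 = 6
t_25 = 12·6 + 11·3 + 3·7 = 7
t_26 = 12·7 + 11·6 + 3·3 = 6
t_27 = 12·6 + 11·7 + 3·6 = 14
t_28 = 12·14 + 11·6 + 3·7 = 0
t_29 = 12·0 + 11·14 + 3·6 = 2
t_30 = 12·2 + 11·0 + 3·14 = 15
t_31 = 12·15 + 11·2 + 3·0 = 15
t_32 = 12·15 + 11·15 + 3·2 = 11
t_33 = 12·11 + 11·15 + 3·15 = 2
t_34 = 12·2 + 11·11 + 3·15 = 3
t_35 = 12·3 + 11·2 + 3·11 = 6
t_36 = 12·6 + 11·3 + 3·2 = 9
t_37 = 12·9 + 11·6 + 3·3 = 13
t_38 = 12·13 + 11·9 + 3·6 = 1
t_39 = 12·1 + 11·13 + 3·9 = 12
t_40 = 12·12 + 11·1 + 3·13 = 7
t_41 = 12·7 + 11·12 + 3·1 = 15
t_42 = 12·15 + 11·7 + 3·12 = 4
t_43 = 12·4 + 11·15 + 3·7 = 13
t_44 = 12·13 + 11·4 + 3·15 = 7
t_45 = 12·7 + 11·13 + 3·4 = 1
t_46 = 12·1 + 11·7 + 3·13 = 9
t_47 = 12·9 + 11·1 + 3·7 = 4
t_48 = 12·4 + 11·9 + 3·1 = 14
t_49 = 12·14 + 11·4 + 3·9 = 1
t_50 = 12·1 + 11·14 + 3·4 = 8
t_51 = 12·8 + 11·1 + 3·14 = 13
t_52 = 12·13 + 11·8 + 3·1 = 9
t_53 = 12·9 + 11·13 + 3·8 = 3
t_54 = 12·3 + 11·9 + 3·13 = 4
t_55 = 12·4 + 11·3 + 3·9 = 6
t_56 = 12·6 + 11·4 + 3·3 = 6
t_57 = 12·6 + 11·6 + 3·4 = 14
t_58 = 12·14 + 11·6 + 3·6 = 14
t_59 = 12·14 + 11·14 + 3·6 = 0
t_60 = 12·0 + 11·14 + 3·14 = 9
t_61 = 12·9 + 11·0 + 3·14 = 14
t_62 = 12·14 + 11·9 + 3·0 = 12
t_63 = 12·12 + 11·14 + 3·9 = 2
t_64 = 12·2 + 11·12 + 3·14 = 11
t_65 = 12·11 + 11·2 + 3·12 = 3
t_66 = 12·3 + 11·11 + 3·2 = 10
t_67 = 12·10 + 11·3 + 3·11 = 16
t_68 = 12·16 + 11·10 + 3·3 = 5
t_69 = 12·5 + 11·16 + 3·10 = 11
t_70 = 12·11 + 11·5 + 3·16 = 14
t_71 = 12·14 + 11·11 + 3·5 = 15
t_72 = 12·15 + 11·14 + 3·11 = 10
t_73 = 12·10 + 11·15 + 3·14 = 4
t_74 = 12·4 + 11·10 + 3·15 = 16
t_75 = 12·16 + 11·4 + 3·10 = 11
t_76 = 12·11 + 11·16 + 3·4 = 14
t_77 = 12·14 + 11·11 + 3·16 = 14
t_78 = 12·14 + 11·14 + 3·11 = 15
t_79 = 12·15 + 11·14 + 3·14 = 2
t_80 = 12·2 + 11·15 + 3·14 = 10
t_81 = 12·10 + 11·2 + 3·15 = 0
t_82 = 12·0 + 11·10 + 3·2 = 14
t_83 = 12·14 + 11·0 + 3·10 = 11
t_84 = 12·11 + 11·14 + 3·0 = 14
t_85 = 12·14 + 11·11 + 3·14 = 8
t_86 = 12·8 + 11·14 + 3·11 = 11
t_87 = 12·11 + 11·8 + 3·14 = 7
t_88 = 12·7 + 11·11 + 3·8 = 8
t_89 = 12·8 + 11·7 + 3·11 = 2
t_90 = 12·2 + 11·8 + 3·7 = 14
t_91 = 12·14 + 11·2 + 3·8 = 10
t_92 = 12·10 + 11·14 + 3·2 = 8
t_93 = 12·8 + 11·10 + 3·14 = 10
t_94 = 12·10 + 11·8 + 3·10 = 0
t_95 = 12·0 + 11·10 + 3·8 = 15
t_96 = 12·15 + 11·0 + 3·10 = 6
t_97 = 12·6 + 11·15 + 3·0 = 16
t_98 = 12·16 + 11·6 + 3·15 = 14
t_99 = 12·14 + 11·16 + 3·6 = 5
t_100 = 12·5 + 11·14 + 3·16 = 7
t_101 = 12·7 + 11·5 + 3·14 = 11
t_102 = 12·11 + 11·7 + 3·5 = 3
t_103 = 12·3 + 11·11 + 3·7 = 8
t_104 = 12·8 + 11·3 + 3·11 = 9
t_105 = 12·9 + 11·8 + 3·3 = 1
t_106 = 12·1 + 11·9 + 3·8 = 16
t_107 = 12·16 + 11·1 + 3·9 = 9
t_108 = 12·9 + 11·16 + 3·1 = 15
t_109 = 12·15 + 11·9 + 3·16 = 4
t_110 = 12·4 + 11·15 + 3·9 = 2
t_111 = 12·2 + 11·4 + 3·15 = 11
t_112 = 12·11 + 11·2 + 3·4 = 13
t_113 = 12·13 + 11·11 + 3·2 = 11
t_114 = 12·11 + 11·13 + 3·11 = 2
t_115 = 12·2 + 11·11 + 3·13 = 14
t_116 = 12·14 + 11·2 + 3·11 = 2
t_117 = 12·2 + 11·14 + 3·2 = 14
t_118 = 12·14 + 11·2 + 3·14 = 11
t_119 = 12·11 + 11·14 + 3·2 = 3
t_120 = 12·3 + 11·11 + 3·14 = 12
t_121 = 12·12 + 11·3 + 3·11 = 6
t_122 = 12·6 + 11·12 + 3·3 = 9
t_123 = 12·9 + 11·6 + 3·12 = 6
t_124 = 12·6 + 11·9 + 3·6 = 2
t_125 = 12·2 + 11·6 + 3·9 = 15
t_126 = 12·15 + 11·2 + 3·6 = 16
t_127 = 12·16 + 11·15 + 3·2 = 6
t_128 = 12·6 + 11·16 + 3·15 = 4
t_129 = 12·4 + 11·6 + 3·16 = 9
t_130 = 12·9 + 11·4 + 3·6 = 0
t_131 = 12·0 + 11·9 + 3·4 = 9
t_132 = 12·9 + 11·0 + 3·9 = 16
t_133 = 12·16 + 11·9 + 3·0 = 2
t_134 = 12·2 + 11·16 + 3·9 = 6
t_135 = 12·6 + 11·2 + 3·16 = 6
t_136 = 12·6 + 11·6 + 3·2 = 8
t_137 = 12·8 + 11·6 + 3·6 = 10
t_138 = 12·10 + 11·8 + 3·6 = 5
t_139 = 12·5 + 11·10 + 3·8 = 7
t_140 = 12·7 + 11·5 + 3·10 = 16
t_141 = 12·16 + 11·7 + 3·5 = 12
t_142 = 12·12 + 11·16 + 3·7 = 1
t_143 = 12·1 + 11·12 + 3·16 = 5
t_144 = 12·5 + 11·1 + 3·12 = 5
t_145 = 12·5 + 11·5 + 3·1 = 16

16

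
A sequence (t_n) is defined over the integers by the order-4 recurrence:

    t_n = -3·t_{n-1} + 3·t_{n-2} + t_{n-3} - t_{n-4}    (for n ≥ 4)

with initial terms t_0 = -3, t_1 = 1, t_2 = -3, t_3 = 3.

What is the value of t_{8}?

-2435

t_4 = -3·3 + 3·-3 + 1·1 + -1·-3 = -14
t_5 = -3·-14 + 3·3 + 1·-3 + -1·1 = 47
t_6 = -3·47 + 3·-14 + 1·3 + -1·-3 = -177
t_7 = -3·-177 + 3·47 + 1·-14 + -1·3 = 655
t_8 = -3·655 + 3·-177 + 1·47 + -1·-14 = -2435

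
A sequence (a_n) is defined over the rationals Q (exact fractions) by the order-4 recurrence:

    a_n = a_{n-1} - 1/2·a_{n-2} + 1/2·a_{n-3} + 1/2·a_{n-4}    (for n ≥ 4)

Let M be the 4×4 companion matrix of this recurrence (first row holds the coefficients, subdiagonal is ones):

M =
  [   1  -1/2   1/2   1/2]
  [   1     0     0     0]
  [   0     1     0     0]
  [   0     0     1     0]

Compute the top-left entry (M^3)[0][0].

(M^3)[0][0] is the top entry after applying M 3 times to the unit state (1, 0, 0, 0). Equivalently it is h_{6} for the auxiliary sequence (h_n) obeying the same recurrence with h_3 = 1 and h_i = 0 for 0 ≤ i < 3:
h_4 = 1·1 + -1/2·0 + 1/2·0 + 1/2·0 = 1
h_5 = 1·1 + -1/2·1 + 1/2·0 + 1/2·0 = 1/2
h_6 = 1·1/2 + -1/2·1 + 1/2·1 + 1/2·0 = 1/2

1/2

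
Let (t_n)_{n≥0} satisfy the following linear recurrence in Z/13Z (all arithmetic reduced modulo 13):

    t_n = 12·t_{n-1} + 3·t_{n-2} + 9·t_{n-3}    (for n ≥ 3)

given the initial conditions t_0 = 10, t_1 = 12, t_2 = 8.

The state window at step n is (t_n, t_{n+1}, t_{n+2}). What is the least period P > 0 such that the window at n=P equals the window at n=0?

n=0: window = (10, 12, 8)
n=1: window = (12, 8, 1)
n=2: window = (8, 1, 1)
n=3: window = (1, 1, 9)
n=4: window = (1, 9, 3)
n=5: window = (9, 3, 7)
n=6: window = (3, 7, 5)
n=7: window = (7, 5, 4)
n=8: window = (5, 4, 9)
n=9: window = (4, 9, 9)
n=10: window = (9, 9, 2)
n=11: window = (9, 2, 2)
n=12: window = (2, 2, 7)
n=13: window = (2, 7, 4)
n=14: window = (7, 4, 9)
n=15: window = (4, 9, 1)
n=16: window = (9, 1, 10)
n=17: window = (1, 10, 9)
n=18: window = (10, 9, 4)
n=19: window = (9, 4, 9)
n=20: window = (4, 9, 6)
n=21: window = (9, 6, 5)
n=22: window = (6, 5, 3)
n=23: window = (5, 3, 1)
n=24: window = (3, 1, 1)
n=25: window = (1, 1, 3)
n=26: window = (1, 3, 9)
n=27: window = (3, 9, 9)
n=28: window = (9, 9, 6)
n=29: window = (9, 6, 11)
n=30: window = (6, 11, 10)
n=31: window = (11, 10, 12)
n=32: window = (10, 12, 0)
n=33: window = (12, 0, 9)
n=34: window = (0, 9, 8)
n=35: window = (9, 8, 6)
n=36: window = (8, 6, 8)
n=37: window = (6, 8, 4)
n=38: window = (8, 4, 9)
n=39: window = (4, 9, 10)
n=40: window = (9, 10, 1)
…
n=547: window = (11, 9, 10)
n=548: window = (9, 10, 12)
n=549: window = (10, 12, 8)
window at n=549 equals window at n=0 → period = 549

549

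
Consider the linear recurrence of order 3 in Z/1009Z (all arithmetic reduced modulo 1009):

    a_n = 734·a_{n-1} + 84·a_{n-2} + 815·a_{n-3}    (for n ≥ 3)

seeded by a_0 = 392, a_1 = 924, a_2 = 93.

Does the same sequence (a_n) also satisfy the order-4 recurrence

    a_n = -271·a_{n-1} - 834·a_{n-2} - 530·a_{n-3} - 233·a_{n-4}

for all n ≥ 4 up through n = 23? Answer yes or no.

Terms a_0..a_23: 392, 924, 93, 209, 124, 729, 456, 572, 909, 201, 923, 403, 361, 702, 243, 811, 223, 17, 1, 269, 504, 846, 669, 194
n=4: candidate gives 124, actual a_4 = 124 ✓
n=5: candidate gives 729, actual a_5 = 729 ✓
n=6: candidate gives 456, actual a_6 = 456 ✓
n=7: candidate gives 572, actual a_7 = 572 ✓
n=8: candidate gives 909, actual a_8 = 909 ✓
n=9: candidate gives 201, actual a_9 = 201 ✓
n=10: candidate gives 923, actual a_10 = 923 ✓
n=11: candidate gives 403, actual a_11 = 403 ✓
n=12: candidate gives 361, actual a_12 = 361 ✓
n=13: candidate gives 702, actual a_13 = 702 ✓
n=14: candidate gives 243, actual a_14 = 243 ✓
n=15: candidate gives 811, actual a_15 = 811 ✓
n=16: candidate gives 223, actual a_16 = 223 ✓
n=17: candidate gives 17, actual a_17 = 17 ✓
n=18: candidate gives 1, actual a_18 = 1 ✓
n=19: candidate gives 269, actual a_19 = 269 ✓
n=20: candidate gives 504, actual a_20 = 504 ✓
n=21: candidate gives 846, actual a_21 = 846 ✓
n=22: candidate gives 669, actual a_22 = 669 ✓
n=23: candidate gives 194, actual a_23 = 194 ✓

yes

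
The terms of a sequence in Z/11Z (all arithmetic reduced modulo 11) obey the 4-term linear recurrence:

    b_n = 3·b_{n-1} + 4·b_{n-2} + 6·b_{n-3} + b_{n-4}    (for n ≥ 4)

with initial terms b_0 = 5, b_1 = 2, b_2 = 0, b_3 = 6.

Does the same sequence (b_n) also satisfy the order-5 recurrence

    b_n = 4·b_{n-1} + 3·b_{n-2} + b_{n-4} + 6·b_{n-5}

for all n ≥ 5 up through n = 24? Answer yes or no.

Terms b_0..b_24: 5, 2, 0, 6, 2, 10, 8, 5, 10, 9, 6, 9, 5, 8, 5, 9, 1, 0, 8, 6, 7, 5, 10, 10, 8
n=5: candidate gives 3, actual b_5 = 10 ✗

no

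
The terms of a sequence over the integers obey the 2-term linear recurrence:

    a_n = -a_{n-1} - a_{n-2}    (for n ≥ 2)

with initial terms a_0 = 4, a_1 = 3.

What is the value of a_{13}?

3

a_2 = -1·3 + -1·4 = -7
a_3 = -1·-7 + -1·3 = 4
a_4 = -1·4 + -1·-7 = 3
(a_3, a_4) = (4, 3) = (a_0, a_1), so the sequence has period 3.
13 ≡ 1 (mod 3), hence a_13 = a_1 = 3.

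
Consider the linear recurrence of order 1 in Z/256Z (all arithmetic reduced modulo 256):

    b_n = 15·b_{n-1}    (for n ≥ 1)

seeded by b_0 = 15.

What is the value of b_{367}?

b_1 = 15·15 = 225
b_2 = 15·225 = 47
b_3 = 15·47 = 193
b_4 = 15·193 = 79
b_5 = 15·79 = 161
b_6 = 15·161 = 111
b_7 = 15·111 = 129
b_8 = 15·129 = 143
b_9 = 15·143 = 97
b_10 = 15·97 = 175
b_11 = 15·175 = 65
b_12 = 15·65 = 207
b_13 = 15·207 = 33
b_14 = 15·33 = 239
b_15 = 15·239 = 1
b_16 = 15·1 = 15
(b_16) = (15) = (b_0), so the sequence has period 16.
367 ≡ 15 (mod 16), hence b_367 = b_15 = 1.

1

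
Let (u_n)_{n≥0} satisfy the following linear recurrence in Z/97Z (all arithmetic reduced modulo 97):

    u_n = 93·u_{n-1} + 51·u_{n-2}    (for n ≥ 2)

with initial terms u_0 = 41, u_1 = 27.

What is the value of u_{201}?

u_2 = 93·27 + 51·41 = 43
u_3 = 93·43 + 51·27 = 41
u_4 = 93·41 + 51·43 = 89
u_5 = 93·89 + 51·41 = 86
u_6 = 93·86 + 51·89 = 24
u_7 = 93·24 + 51·86 = 22
Continuing the recurrence:
  u_8 = 69;  u_9 = 70;  u_10 = 38;  u_11 = 23;  u_12 = 3;  u_13 = 94
  u_14 = 68;  u_15 = 60;  u_16 = 27;  u_17 = 42;  u_18 = 45;  u_19 = 22
  u_20 = 73;  u_21 = 54;  u_22 = 15;  u_23 = 75;  u_24 = 77;  u_25 = 25
  u_26 = 44;  u_27 = 32;  u_28 = 79;  u_29 = 55;  u_30 = 26;  u_31 = 82
  u_32 = 28;  u_33 = 93;  u_34 = 86;  u_35 = 34;  u_36 = 79;  u_37 = 60
  u_38 = 6;  u_39 = 29;  u_40 = 93;  u_41 = 40;  u_42 = 24;  u_43 = 4
  u_44 = 44;  u_45 = 28;  u_46 = 95;  u_47 = 78;  u_48 = 71;  u_49 = 8
  u_50 = 0;  u_51 = 20;  u_52 = 17;  u_53 = 79;  u_54 = 66;  u_55 = 79
  u_56 = 43;  u_57 = 74;  u_58 = 54;  u_59 = 66;  u_60 = 65;  u_61 = 2
  u_62 = 9;  u_63 = 66;  u_64 = 1;  u_65 = 64;  u_66 = 86;  u_67 = 10
  u_68 = 78;  u_69 = 4;  u_70 = 82;  u_71 = 70;  u_72 = 22;  u_73 = 87
  u_74 = 95;  u_75 = 80;  u_76 = 63;  u_77 = 45;  u_78 = 26;  u_79 = 57
  u_80 = 31;  u_81 = 67;  u_82 = 52;  u_83 = 8;  u_84 = 1;  u_85 = 16
  u_86 = 84;  u_87 = 92;  u_88 = 36;  u_89 = 86;  u_90 = 37;  u_91 = 67
  u_92 = 67;  u_93 = 45;  u_94 = 36;  u_95 = 17;  u_96 = 22;  u_97 = 3
  u_98 = 43;  u_99 = 78;  u_100 = 38;  u_101 = 43;  u_102 = 20;  u_103 = 76
  u_104 = 37;  u_105 = 42;  u_106 = 70;  u_107 = 19;  u_108 = 2;  u_109 = 88
  u_110 = 41;  u_111 = 56;  u_112 = 24;  u_113 = 44;  u_114 = 78;  u_115 = 89
  u_116 = 33;  u_117 = 42;  u_118 = 60;  u_119 = 59;  u_120 = 11;  u_121 = 55
  u_122 = 50;  u_123 = 83;  u_124 = 84;  u_125 = 17;  u_126 = 45;  u_127 = 8
  u_128 = 32;  u_129 = 86;  u_130 = 27;  u_131 = 10;  u_132 = 76;  u_133 = 12
  u_134 = 45;  u_135 = 44;  u_136 = 82;  u_137 = 73;  u_138 = 10;  u_139 = 94
  u_140 = 37;  u_141 = 87;  u_142 = 84;  u_143 = 27;  u_144 = 5;  u_145 = 96
  u_146 = 65;  u_147 = 77;  u_148 = 0;  u_149 = 47;  u_150 = 6;  u_151 = 45
  u_152 = 29;  u_153 = 45;  u_154 = 38;  u_155 = 9;  u_156 = 59;  u_157 = 29
  u_158 = 80;  u_159 = 92;  u_160 = 26;  u_161 = 29;  u_162 = 46;  u_163 = 34
  u_164 = 76;  u_165 = 72;  u_166 = 96;  u_167 = 87;  u_168 = 86;  u_169 = 19
  u_170 = 42;  u_171 = 25;  u_172 = 5;  u_173 = 91;  u_174 = 85;  u_175 = 33
  u_176 = 32;  u_177 = 3;  u_178 = 68;  u_179 = 75;  u_180 = 64;  u_181 = 77
  u_182 = 46;  u_183 = 57;  u_184 = 81;  u_185 = 61;  u_186 = 7;  u_187 = 76
  u_188 = 53;  u_189 = 75;  u_190 = 75;  u_191 = 33;  u_192 = 7;  u_193 = 6
  u_194 = 42;  u_195 = 41;  u_196 = 38;  u_197 = 96;  u_198 = 2;  u_199 = 38
u_200 = 93·38 + 51·2 = 47
u_201 = 93·47 + 51·38 = 4

4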